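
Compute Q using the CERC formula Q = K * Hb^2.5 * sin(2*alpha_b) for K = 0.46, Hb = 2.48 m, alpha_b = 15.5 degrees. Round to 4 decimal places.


Q = K * Hb^2.5 * sin(2 * alpha_b)
Hb^2.5 = 2.48^2.5 = 9.685660
sin(2 * 15.5) = sin(31.0) = 0.515038
Q = 0.46 * 9.685660 * 0.515038
Q = 2.2947 m^3/s

2.2947


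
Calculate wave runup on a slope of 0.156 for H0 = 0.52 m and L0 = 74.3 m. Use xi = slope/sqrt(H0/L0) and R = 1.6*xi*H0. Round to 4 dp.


xi = slope / sqrt(H0/L0)
H0/L0 = 0.52/74.3 = 0.006999
sqrt(0.006999) = 0.083658
xi = 0.156 / 0.083658 = 1.864736
R = 1.6 * xi * H0 = 1.6 * 1.864736 * 0.52
R = 1.5515 m

1.5515


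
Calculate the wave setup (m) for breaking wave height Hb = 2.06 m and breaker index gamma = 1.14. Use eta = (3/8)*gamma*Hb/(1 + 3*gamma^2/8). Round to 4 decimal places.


eta = (3/8) * gamma * Hb / (1 + 3*gamma^2/8)
Numerator = (3/8) * 1.14 * 2.06 = 0.880650
Denominator = 1 + 3*1.14^2/8 = 1 + 0.487350 = 1.487350
eta = 0.880650 / 1.487350
eta = 0.5921 m

0.5921


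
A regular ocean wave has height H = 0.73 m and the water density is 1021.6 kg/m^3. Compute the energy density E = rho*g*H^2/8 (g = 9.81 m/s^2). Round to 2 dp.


E = (1/8) * rho * g * H^2
E = (1/8) * 1021.6 * 9.81 * 0.73^2
E = 0.125 * 1021.6 * 9.81 * 0.5329
E = 667.58 J/m^2

667.58


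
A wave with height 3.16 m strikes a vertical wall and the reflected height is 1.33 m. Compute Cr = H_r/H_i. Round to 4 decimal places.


Cr = H_r / H_i
Cr = 1.33 / 3.16
Cr = 0.4209

0.4209


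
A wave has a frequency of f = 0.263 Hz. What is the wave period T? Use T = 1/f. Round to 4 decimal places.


T = 1 / f
T = 1 / 0.263
T = 3.8023 s

3.8023


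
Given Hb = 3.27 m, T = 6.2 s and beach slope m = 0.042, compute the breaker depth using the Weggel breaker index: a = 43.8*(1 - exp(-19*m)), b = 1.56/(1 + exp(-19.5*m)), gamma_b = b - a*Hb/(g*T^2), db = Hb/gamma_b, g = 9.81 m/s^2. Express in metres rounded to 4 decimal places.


a = 43.8 * (1 - exp(-19 * m))
exp(-19 * 0.042) = exp(-0.7980) = 0.450229
a = 43.8 * (1 - 0.450229) = 24.079991
b = 1.56 / (1 + exp(-19.5 * m))
exp(-19.5 * 0.042) = exp(-0.8190) = 0.440872
b = 1.56 / (1 + 0.440872) = 1.082677
Hb / (g * T^2) = 3.27 / (9.81 * 6.2^2) = 3.27 / 377.0964 = 0.00867152
gamma_b = b - a * Hb/(g*T^2) = 1.082677 - 24.079991 * 0.00867152 = 0.873867
db = Hb / gamma_b = 3.27 / 0.873867
db = 3.7420 m

3.7420


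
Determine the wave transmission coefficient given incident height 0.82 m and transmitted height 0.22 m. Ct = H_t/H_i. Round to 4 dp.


Ct = H_t / H_i
Ct = 0.22 / 0.82
Ct = 0.2683

0.2683


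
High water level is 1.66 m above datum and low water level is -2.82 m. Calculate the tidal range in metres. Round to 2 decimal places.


Tidal range = High water - Low water
Tidal range = 1.66 - (-2.82)
Tidal range = 4.48 m

4.48


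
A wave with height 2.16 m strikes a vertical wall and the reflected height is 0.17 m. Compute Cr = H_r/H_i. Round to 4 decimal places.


Cr = H_r / H_i
Cr = 0.17 / 2.16
Cr = 0.0787

0.0787


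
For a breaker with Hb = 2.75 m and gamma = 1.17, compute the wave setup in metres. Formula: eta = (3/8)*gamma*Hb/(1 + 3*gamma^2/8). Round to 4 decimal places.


eta = (3/8) * gamma * Hb / (1 + 3*gamma^2/8)
Numerator = (3/8) * 1.17 * 2.75 = 1.206562
Denominator = 1 + 3*1.17^2/8 = 1 + 0.513338 = 1.513338
eta = 1.206562 / 1.513338
eta = 0.7973 m

0.7973


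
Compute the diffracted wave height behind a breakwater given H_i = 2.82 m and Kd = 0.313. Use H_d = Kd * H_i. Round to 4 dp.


H_d = Kd * H_i
H_d = 0.313 * 2.82
H_d = 0.8827 m

0.8827


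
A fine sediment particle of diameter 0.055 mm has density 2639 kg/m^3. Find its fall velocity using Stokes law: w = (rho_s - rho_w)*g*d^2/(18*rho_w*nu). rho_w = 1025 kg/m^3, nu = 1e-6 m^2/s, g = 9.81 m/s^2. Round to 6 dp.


w = (rho_s - rho_w) * g * d^2 / (18 * rho_w * nu)
d = 0.055 mm = 0.000055 m
rho_s - rho_w = 2639 - 1025 = 1614
Numerator = 1614 * 9.81 * (0.000055)^2 = 0.000047895854
Denominator = 18 * 1025 * 1e-6 = 0.018450
w = 0.002596 m/s

0.002596


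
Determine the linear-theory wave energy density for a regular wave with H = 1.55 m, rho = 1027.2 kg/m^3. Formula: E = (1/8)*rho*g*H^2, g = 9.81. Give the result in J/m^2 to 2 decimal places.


E = (1/8) * rho * g * H^2
E = (1/8) * 1027.2 * 9.81 * 1.55^2
E = 0.125 * 1027.2 * 9.81 * 2.4025
E = 3026.20 J/m^2

3026.20


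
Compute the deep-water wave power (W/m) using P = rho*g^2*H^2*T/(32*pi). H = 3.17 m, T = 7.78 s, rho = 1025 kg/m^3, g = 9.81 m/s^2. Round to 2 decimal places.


P = rho * g^2 * H^2 * T / (32 * pi)
P = 1025 * 9.81^2 * 3.17^2 * 7.78 / (32 * pi)
P = 1025 * 96.2361 * 10.0489 * 7.78 / 100.53096
P = 76711.44 W/m

76711.44


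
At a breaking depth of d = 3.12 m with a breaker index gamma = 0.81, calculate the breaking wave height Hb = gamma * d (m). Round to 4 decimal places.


Hb = gamma * d
Hb = 0.81 * 3.12
Hb = 2.5272 m

2.5272


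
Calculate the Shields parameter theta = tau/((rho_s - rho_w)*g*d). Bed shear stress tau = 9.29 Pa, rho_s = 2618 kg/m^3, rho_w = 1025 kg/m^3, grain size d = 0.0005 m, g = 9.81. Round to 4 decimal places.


theta = tau / ((rho_s - rho_w) * g * d)
rho_s - rho_w = 2618 - 1025 = 1593
Denominator = 1593 * 9.81 * 0.0005 = 7.813665
theta = 9.29 / 7.813665
theta = 1.1889

1.1889


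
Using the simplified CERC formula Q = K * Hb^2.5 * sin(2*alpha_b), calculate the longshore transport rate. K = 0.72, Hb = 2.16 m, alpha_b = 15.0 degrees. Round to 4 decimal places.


Q = K * Hb^2.5 * sin(2 * alpha_b)
Hb^2.5 = 2.16^2.5 = 6.857004
sin(2 * 15.0) = sin(30.0) = 0.500000
Q = 0.72 * 6.857004 * 0.500000
Q = 2.4685 m^3/s

2.4685


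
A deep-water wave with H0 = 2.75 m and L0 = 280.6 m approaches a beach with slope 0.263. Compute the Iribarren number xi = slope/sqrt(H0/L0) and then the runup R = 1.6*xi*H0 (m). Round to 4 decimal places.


xi = slope / sqrt(H0/L0)
H0/L0 = 2.75/280.6 = 0.009800
sqrt(0.009800) = 0.098997
xi = 0.263 / 0.098997 = 2.656643
R = 1.6 * xi * H0 = 1.6 * 2.656643 * 2.75
R = 11.6892 m

11.6892


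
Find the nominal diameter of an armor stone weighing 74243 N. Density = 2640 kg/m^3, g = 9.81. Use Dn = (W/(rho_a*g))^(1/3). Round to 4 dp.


V = W / (rho_a * g)
V = 74243 / (2640 * 9.81)
V = 74243 / 25898.40
V = 2.866702 m^3
Dn = V^(1/3) = 2.866702^(1/3)
Dn = 1.4206 m

1.4206


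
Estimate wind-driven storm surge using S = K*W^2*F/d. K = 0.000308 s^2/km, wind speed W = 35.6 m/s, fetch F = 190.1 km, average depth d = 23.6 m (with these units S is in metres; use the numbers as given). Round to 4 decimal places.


S = K * W^2 * F / d
W^2 = 35.6^2 = 1267.36
S = 0.000308 * 1267.36 * 190.1 / 23.6
Numerator = 0.000308 * 1267.36 * 190.1 = 74.204942
S = 74.204942 / 23.6 = 3.1443 m

3.1443


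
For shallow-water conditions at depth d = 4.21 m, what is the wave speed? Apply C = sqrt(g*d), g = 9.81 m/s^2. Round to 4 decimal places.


Using the shallow-water approximation:
C = sqrt(g * d) = sqrt(9.81 * 4.21)
C = sqrt(41.3001)
C = 6.4265 m/s

6.4265


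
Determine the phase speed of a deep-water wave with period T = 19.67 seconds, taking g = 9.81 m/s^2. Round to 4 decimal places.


We use the deep-water celerity formula:
C = g * T / (2 * pi)
C = 9.81 * 19.67 / (2 * 3.14159...)
C = 192.962700 / 6.283185
C = 30.7110 m/s

30.7110


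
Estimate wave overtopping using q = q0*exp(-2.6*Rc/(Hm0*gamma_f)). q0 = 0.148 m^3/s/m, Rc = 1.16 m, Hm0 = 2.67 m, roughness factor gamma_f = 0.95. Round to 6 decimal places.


q = q0 * exp(-2.6 * Rc / (Hm0 * gamma_f))
Exponent = -2.6 * 1.16 / (2.67 * 0.95)
= -2.6 * 1.16 / 2.5365
= -1.189040
exp(-1.189040) = 0.304513
q = 0.148 * 0.304513
q = 0.045068 m^3/s/m

0.045068


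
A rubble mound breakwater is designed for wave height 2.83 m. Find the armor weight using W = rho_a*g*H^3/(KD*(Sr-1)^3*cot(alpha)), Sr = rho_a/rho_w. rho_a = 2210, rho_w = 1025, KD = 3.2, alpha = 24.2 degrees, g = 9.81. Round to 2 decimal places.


Sr = rho_a / rho_w = 2210 / 1025 = 2.156098
(Sr - 1) = 1.156098
(Sr - 1)^3 = 1.545196
cot(24.2) = 1 / tan(24.2) = 1 / 0.449418 = 2.225101
Numerator = 2210 * 9.81 * 2.83^3 = 491383.5207
Denominator = 3.2 * 1.545196 * 2.225101 = 11.002291
W = 491383.5207 / 11.002291
W = 44661.93 N

44661.93


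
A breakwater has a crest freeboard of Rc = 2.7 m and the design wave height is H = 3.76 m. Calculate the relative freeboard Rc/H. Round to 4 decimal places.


Relative freeboard = Rc / H
= 2.7 / 3.76
= 0.7181

0.7181


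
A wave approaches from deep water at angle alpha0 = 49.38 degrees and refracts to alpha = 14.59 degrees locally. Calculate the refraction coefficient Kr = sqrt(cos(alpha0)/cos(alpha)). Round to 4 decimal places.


Kr = sqrt(cos(alpha0) / cos(alpha))
cos(49.38) = 0.651039
cos(14.59) = 0.967753
Kr = sqrt(0.651039 / 0.967753)
Kr = sqrt(0.672733)
Kr = 0.8202

0.8202


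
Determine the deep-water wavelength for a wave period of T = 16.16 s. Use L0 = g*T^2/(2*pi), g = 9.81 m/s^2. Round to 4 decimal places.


L0 = g * T^2 / (2 * pi)
L0 = 9.81 * 16.16^2 / (2 * pi)
L0 = 9.81 * 261.1456 / 6.28319
L0 = 2561.8383 / 6.28319
L0 = 407.7292 m

407.7292


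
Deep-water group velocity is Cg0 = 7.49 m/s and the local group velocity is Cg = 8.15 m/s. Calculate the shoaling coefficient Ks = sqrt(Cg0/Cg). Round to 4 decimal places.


Ks = sqrt(Cg0 / Cg)
Ks = sqrt(7.49 / 8.15)
Ks = sqrt(0.9190)
Ks = 0.9587

0.9587


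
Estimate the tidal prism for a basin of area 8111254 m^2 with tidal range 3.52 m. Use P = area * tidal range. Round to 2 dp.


Tidal prism = Area * Tidal range
P = 8111254 * 3.52
P = 28551614.08 m^3

28551614.08


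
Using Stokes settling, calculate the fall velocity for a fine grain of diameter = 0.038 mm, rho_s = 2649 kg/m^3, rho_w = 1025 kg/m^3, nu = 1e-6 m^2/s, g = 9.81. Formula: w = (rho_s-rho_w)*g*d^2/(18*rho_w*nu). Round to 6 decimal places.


w = (rho_s - rho_w) * g * d^2 / (18 * rho_w * nu)
d = 0.038 mm = 0.000038 m
rho_s - rho_w = 2649 - 1025 = 1624
Numerator = 1624 * 9.81 * (0.000038)^2 = 0.000023004999
Denominator = 18 * 1025 * 1e-6 = 0.018450
w = 0.001247 m/s

0.001247


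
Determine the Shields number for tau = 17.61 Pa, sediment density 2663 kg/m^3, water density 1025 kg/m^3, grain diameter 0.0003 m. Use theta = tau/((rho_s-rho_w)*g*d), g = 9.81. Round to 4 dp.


theta = tau / ((rho_s - rho_w) * g * d)
rho_s - rho_w = 2663 - 1025 = 1638
Denominator = 1638 * 9.81 * 0.0003 = 4.820634
theta = 17.61 / 4.820634
theta = 3.6530

3.6530


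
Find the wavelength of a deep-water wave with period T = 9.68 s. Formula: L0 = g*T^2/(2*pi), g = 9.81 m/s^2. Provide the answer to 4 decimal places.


L0 = g * T^2 / (2 * pi)
L0 = 9.81 * 9.68^2 / (2 * pi)
L0 = 9.81 * 93.7024 / 6.28319
L0 = 919.2205 / 6.28319
L0 = 146.2985 m

146.2985


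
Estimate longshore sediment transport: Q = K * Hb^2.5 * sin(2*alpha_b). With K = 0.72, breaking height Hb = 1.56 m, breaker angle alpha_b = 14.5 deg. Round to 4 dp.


Q = K * Hb^2.5 * sin(2 * alpha_b)
Hb^2.5 = 1.56^2.5 = 3.039565
sin(2 * 14.5) = sin(29.0) = 0.484810
Q = 0.72 * 3.039565 * 0.484810
Q = 1.0610 m^3/s

1.0610


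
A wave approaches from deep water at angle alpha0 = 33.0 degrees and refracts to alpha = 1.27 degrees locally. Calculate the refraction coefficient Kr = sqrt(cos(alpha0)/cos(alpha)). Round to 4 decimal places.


Kr = sqrt(cos(alpha0) / cos(alpha))
cos(33.0) = 0.838671
cos(1.27) = 0.999754
Kr = sqrt(0.838671 / 0.999754)
Kr = sqrt(0.838877)
Kr = 0.9159

0.9159


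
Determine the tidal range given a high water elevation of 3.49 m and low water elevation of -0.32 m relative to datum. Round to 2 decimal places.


Tidal range = High water - Low water
Tidal range = 3.49 - (-0.32)
Tidal range = 3.81 m

3.81


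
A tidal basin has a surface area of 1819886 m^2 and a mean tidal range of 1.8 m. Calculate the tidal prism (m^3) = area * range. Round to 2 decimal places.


Tidal prism = Area * Tidal range
P = 1819886 * 1.8
P = 3275794.80 m^3

3275794.80


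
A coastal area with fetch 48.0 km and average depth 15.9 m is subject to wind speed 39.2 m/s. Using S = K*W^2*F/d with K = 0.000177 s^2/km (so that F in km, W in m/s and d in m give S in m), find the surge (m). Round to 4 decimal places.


S = K * W^2 * F / d
W^2 = 39.2^2 = 1536.64
S = 0.000177 * 1536.64 * 48.0 / 15.9
Numerator = 0.000177 * 1536.64 * 48.0 = 13.055293
S = 13.055293 / 15.9 = 0.8211 m

0.8211


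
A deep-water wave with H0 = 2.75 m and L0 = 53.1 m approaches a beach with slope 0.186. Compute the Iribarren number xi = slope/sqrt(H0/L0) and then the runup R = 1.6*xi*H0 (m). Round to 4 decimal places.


xi = slope / sqrt(H0/L0)
H0/L0 = 2.75/53.1 = 0.051789
sqrt(0.051789) = 0.227572
xi = 0.186 / 0.227572 = 0.817323
R = 1.6 * xi * H0 = 1.6 * 0.817323 * 2.75
R = 3.5962 m

3.5962


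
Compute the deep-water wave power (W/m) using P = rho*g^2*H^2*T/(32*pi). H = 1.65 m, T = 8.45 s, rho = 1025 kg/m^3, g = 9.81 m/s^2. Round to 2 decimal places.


P = rho * g^2 * H^2 * T / (32 * pi)
P = 1025 * 9.81^2 * 1.65^2 * 8.45 / (32 * pi)
P = 1025 * 96.2361 * 2.7225 * 8.45 / 100.53096
P = 22572.86 W/m

22572.86


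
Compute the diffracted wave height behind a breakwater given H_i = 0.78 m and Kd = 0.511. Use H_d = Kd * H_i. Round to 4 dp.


H_d = Kd * H_i
H_d = 0.511 * 0.78
H_d = 0.3986 m

0.3986


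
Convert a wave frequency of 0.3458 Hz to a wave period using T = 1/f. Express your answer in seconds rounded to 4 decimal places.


T = 1 / f
T = 1 / 0.3458
T = 2.8918 s

2.8918


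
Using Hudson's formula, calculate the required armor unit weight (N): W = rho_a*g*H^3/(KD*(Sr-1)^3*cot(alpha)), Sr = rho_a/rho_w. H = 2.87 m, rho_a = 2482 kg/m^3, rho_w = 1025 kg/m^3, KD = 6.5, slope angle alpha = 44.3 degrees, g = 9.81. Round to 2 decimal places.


Sr = rho_a / rho_w = 2482 / 1025 = 2.421463
(Sr - 1) = 1.421463
(Sr - 1)^3 = 2.872150
cot(44.3) = 1 / tan(44.3) = 1 / 0.975859 = 1.024738
Numerator = 2482 * 9.81 * 2.87^3 = 575594.2870
Denominator = 6.5 * 2.872150 * 1.024738 = 19.130807
W = 575594.2870 / 19.130807
W = 30087.30 N

30087.30


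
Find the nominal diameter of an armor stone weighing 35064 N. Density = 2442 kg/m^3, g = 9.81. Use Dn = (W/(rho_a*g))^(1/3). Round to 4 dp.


V = W / (rho_a * g)
V = 35064 / (2442 * 9.81)
V = 35064 / 23956.02
V = 1.463682 m^3
Dn = V^(1/3) = 1.463682^(1/3)
Dn = 1.1354 m

1.1354


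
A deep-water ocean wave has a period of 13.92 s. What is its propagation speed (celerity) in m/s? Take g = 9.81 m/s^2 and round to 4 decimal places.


We use the deep-water celerity formula:
C = g * T / (2 * pi)
C = 9.81 * 13.92 / (2 * 3.14159...)
C = 136.555200 / 6.283185
C = 21.7334 m/s

21.7334


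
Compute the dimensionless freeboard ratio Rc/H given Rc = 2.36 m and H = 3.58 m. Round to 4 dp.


Relative freeboard = Rc / H
= 2.36 / 3.58
= 0.6592

0.6592


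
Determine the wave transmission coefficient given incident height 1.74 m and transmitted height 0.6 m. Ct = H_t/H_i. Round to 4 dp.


Ct = H_t / H_i
Ct = 0.6 / 1.74
Ct = 0.3448

0.3448


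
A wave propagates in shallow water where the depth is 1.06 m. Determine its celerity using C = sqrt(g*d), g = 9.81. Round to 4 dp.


Using the shallow-water approximation:
C = sqrt(g * d) = sqrt(9.81 * 1.06)
C = sqrt(10.3986)
C = 3.2247 m/s

3.2247


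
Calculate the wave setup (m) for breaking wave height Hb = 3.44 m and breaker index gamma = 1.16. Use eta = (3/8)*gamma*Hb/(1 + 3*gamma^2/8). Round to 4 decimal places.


eta = (3/8) * gamma * Hb / (1 + 3*gamma^2/8)
Numerator = (3/8) * 1.16 * 3.44 = 1.496400
Denominator = 1 + 3*1.16^2/8 = 1 + 0.504600 = 1.504600
eta = 1.496400 / 1.504600
eta = 0.9946 m

0.9946


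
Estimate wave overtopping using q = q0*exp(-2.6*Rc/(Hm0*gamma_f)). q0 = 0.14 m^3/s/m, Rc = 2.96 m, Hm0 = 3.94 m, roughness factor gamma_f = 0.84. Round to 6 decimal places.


q = q0 * exp(-2.6 * Rc / (Hm0 * gamma_f))
Exponent = -2.6 * 2.96 / (3.94 * 0.84)
= -2.6 * 2.96 / 3.3096
= -2.325357
exp(-2.325357) = 0.097749
q = 0.14 * 0.097749
q = 0.013685 m^3/s/m

0.013685


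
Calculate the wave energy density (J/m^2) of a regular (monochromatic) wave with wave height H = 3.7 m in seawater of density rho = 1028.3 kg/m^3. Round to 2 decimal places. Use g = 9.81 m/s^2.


E = (1/8) * rho * g * H^2
E = (1/8) * 1028.3 * 9.81 * 3.7^2
E = 0.125 * 1028.3 * 9.81 * 13.6900
E = 17262.44 J/m^2

17262.44


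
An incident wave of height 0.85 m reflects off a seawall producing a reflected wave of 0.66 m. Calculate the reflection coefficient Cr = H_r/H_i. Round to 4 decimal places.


Cr = H_r / H_i
Cr = 0.66 / 0.85
Cr = 0.7765

0.7765


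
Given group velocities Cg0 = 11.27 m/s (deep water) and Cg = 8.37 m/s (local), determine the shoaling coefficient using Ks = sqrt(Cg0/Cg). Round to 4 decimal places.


Ks = sqrt(Cg0 / Cg)
Ks = sqrt(11.27 / 8.37)
Ks = sqrt(1.3465)
Ks = 1.1604

1.1604


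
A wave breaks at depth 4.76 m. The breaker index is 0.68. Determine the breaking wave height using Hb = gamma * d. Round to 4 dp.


Hb = gamma * d
Hb = 0.68 * 4.76
Hb = 3.2368 m

3.2368


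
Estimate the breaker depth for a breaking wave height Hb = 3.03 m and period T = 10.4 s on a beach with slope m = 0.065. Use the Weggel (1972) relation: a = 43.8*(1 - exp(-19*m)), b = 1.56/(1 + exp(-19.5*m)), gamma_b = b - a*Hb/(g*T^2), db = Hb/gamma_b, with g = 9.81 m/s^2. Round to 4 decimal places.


a = 43.8 * (1 - exp(-19 * m))
exp(-19 * 0.065) = exp(-1.2350) = 0.290835
a = 43.8 * (1 - 0.290835) = 31.061437
b = 1.56 / (1 + exp(-19.5 * m))
exp(-19.5 * 0.065) = exp(-1.2675) = 0.281535
b = 1.56 / (1 + 0.281535) = 1.217291
Hb / (g * T^2) = 3.03 / (9.81 * 10.4^2) = 3.03 / 1061.0496 = 0.00285566
gamma_b = b - a * Hb/(g*T^2) = 1.217291 - 31.061437 * 0.00285566 = 1.128590
db = Hb / gamma_b = 3.03 / 1.128590
db = 2.6848 m

2.6848


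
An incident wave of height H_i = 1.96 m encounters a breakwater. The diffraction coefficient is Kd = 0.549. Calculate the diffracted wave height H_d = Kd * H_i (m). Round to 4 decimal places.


H_d = Kd * H_i
H_d = 0.549 * 1.96
H_d = 1.0760 m

1.0760


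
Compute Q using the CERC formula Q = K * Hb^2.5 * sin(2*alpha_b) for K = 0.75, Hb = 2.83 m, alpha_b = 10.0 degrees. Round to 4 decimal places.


Q = K * Hb^2.5 * sin(2 * alpha_b)
Hb^2.5 = 2.83^2.5 = 13.473055
sin(2 * 10.0) = sin(20.0) = 0.342020
Q = 0.75 * 13.473055 * 0.342020
Q = 3.4560 m^3/s

3.4560


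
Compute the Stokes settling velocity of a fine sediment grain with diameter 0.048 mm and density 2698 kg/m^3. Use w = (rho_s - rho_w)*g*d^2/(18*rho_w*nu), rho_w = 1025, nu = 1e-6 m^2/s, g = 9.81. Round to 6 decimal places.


w = (rho_s - rho_w) * g * d^2 / (18 * rho_w * nu)
d = 0.048 mm = 0.000048 m
rho_s - rho_w = 2698 - 1025 = 1673
Numerator = 1673 * 9.81 * (0.000048)^2 = 0.000037813548
Denominator = 18 * 1025 * 1e-6 = 0.018450
w = 0.002050 m/s

0.002050


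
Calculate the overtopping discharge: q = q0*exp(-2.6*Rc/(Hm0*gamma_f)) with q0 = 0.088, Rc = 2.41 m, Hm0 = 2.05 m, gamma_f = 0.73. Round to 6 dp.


q = q0 * exp(-2.6 * Rc / (Hm0 * gamma_f))
Exponent = -2.6 * 2.41 / (2.05 * 0.73)
= -2.6 * 2.41 / 1.4965
= -4.187103
exp(-4.187103) = 0.015190
q = 0.088 * 0.015190
q = 0.001337 m^3/s/m

0.001337


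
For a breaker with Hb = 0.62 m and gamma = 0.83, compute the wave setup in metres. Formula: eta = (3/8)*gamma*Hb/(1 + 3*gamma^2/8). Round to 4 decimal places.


eta = (3/8) * gamma * Hb / (1 + 3*gamma^2/8)
Numerator = (3/8) * 0.83 * 0.62 = 0.192975
Denominator = 1 + 3*0.83^2/8 = 1 + 0.258338 = 1.258338
eta = 0.192975 / 1.258338
eta = 0.1534 m

0.1534


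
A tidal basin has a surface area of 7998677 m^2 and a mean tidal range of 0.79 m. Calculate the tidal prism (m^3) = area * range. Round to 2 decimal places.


Tidal prism = Area * Tidal range
P = 7998677 * 0.79
P = 6318954.83 m^3

6318954.83


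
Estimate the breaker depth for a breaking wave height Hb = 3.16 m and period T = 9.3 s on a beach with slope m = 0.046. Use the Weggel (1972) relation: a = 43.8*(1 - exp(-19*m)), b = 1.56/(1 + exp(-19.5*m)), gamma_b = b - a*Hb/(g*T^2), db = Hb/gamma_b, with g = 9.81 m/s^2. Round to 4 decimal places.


a = 43.8 * (1 - exp(-19 * m))
exp(-19 * 0.046) = exp(-0.8740) = 0.417279
a = 43.8 * (1 - 0.417279) = 25.523176
b = 1.56 / (1 + exp(-19.5 * m))
exp(-19.5 * 0.046) = exp(-0.8970) = 0.407791
b = 1.56 / (1 + 0.407791) = 1.108119
Hb / (g * T^2) = 3.16 / (9.81 * 9.3^2) = 3.16 / 848.4669 = 0.00372436
gamma_b = b - a * Hb/(g*T^2) = 1.108119 - 25.523176 * 0.00372436 = 1.013061
db = Hb / gamma_b = 3.16 / 1.013061
db = 3.1193 m

3.1193


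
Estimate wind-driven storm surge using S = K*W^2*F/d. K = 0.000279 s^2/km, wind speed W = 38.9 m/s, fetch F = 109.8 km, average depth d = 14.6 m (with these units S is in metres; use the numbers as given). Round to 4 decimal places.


S = K * W^2 * F / d
W^2 = 38.9^2 = 1513.21
S = 0.000279 * 1513.21 * 109.8 / 14.6
Numerator = 0.000279 * 1513.21 * 109.8 = 46.355978
S = 46.355978 / 14.6 = 3.1751 m

3.1751


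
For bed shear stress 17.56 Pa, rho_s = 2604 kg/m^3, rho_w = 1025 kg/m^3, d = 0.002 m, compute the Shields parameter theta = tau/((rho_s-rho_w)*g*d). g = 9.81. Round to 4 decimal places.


theta = tau / ((rho_s - rho_w) * g * d)
rho_s - rho_w = 2604 - 1025 = 1579
Denominator = 1579 * 9.81 * 0.002 = 30.979980
theta = 17.56 / 30.979980
theta = 0.5668

0.5668


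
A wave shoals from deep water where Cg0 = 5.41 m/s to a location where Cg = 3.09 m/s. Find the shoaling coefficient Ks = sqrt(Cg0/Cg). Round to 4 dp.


Ks = sqrt(Cg0 / Cg)
Ks = sqrt(5.41 / 3.09)
Ks = sqrt(1.7508)
Ks = 1.3232

1.3232


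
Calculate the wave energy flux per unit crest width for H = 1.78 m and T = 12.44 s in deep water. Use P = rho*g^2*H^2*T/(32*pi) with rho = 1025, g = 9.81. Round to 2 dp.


P = rho * g^2 * H^2 * T / (32 * pi)
P = 1025 * 9.81^2 * 1.78^2 * 12.44 / (32 * pi)
P = 1025 * 96.2361 * 3.1684 * 12.44 / 100.53096
P = 38674.30 W/m

38674.30


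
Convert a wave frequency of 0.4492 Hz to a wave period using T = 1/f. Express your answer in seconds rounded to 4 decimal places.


T = 1 / f
T = 1 / 0.4492
T = 2.2262 s

2.2262


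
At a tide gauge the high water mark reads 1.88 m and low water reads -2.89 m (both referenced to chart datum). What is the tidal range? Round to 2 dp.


Tidal range = High water - Low water
Tidal range = 1.88 - (-2.89)
Tidal range = 4.77 m

4.77


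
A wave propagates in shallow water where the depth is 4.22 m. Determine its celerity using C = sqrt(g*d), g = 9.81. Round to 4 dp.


Using the shallow-water approximation:
C = sqrt(g * d) = sqrt(9.81 * 4.22)
C = sqrt(41.3982)
C = 6.4341 m/s

6.4341


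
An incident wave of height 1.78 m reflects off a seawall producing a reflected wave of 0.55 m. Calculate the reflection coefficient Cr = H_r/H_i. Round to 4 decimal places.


Cr = H_r / H_i
Cr = 0.55 / 1.78
Cr = 0.3090

0.3090


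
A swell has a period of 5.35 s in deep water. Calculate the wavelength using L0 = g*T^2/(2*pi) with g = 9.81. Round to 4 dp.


L0 = g * T^2 / (2 * pi)
L0 = 9.81 * 5.35^2 / (2 * pi)
L0 = 9.81 * 28.6225 / 6.28319
L0 = 280.7867 / 6.28319
L0 = 44.6886 m

44.6886


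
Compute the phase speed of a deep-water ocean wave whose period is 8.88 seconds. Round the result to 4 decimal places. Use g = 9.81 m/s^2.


We use the deep-water celerity formula:
C = g * T / (2 * pi)
C = 9.81 * 8.88 / (2 * 3.14159...)
C = 87.112800 / 6.283185
C = 13.8644 m/s

13.8644


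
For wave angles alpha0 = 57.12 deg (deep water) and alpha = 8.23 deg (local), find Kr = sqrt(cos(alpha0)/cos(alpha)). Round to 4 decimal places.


Kr = sqrt(cos(alpha0) / cos(alpha))
cos(57.12) = 0.542881
cos(8.23) = 0.989701
Kr = sqrt(0.542881 / 0.989701)
Kr = sqrt(0.548530)
Kr = 0.7406

0.7406


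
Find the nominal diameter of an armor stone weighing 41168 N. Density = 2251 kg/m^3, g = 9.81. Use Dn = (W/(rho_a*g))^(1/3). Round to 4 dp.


V = W / (rho_a * g)
V = 41168 / (2251 * 9.81)
V = 41168 / 22082.31
V = 1.864298 m^3
Dn = V^(1/3) = 1.864298^(1/3)
Dn = 1.2308 m

1.2308


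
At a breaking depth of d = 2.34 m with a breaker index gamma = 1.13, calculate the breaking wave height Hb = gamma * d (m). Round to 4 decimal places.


Hb = gamma * d
Hb = 1.13 * 2.34
Hb = 2.6442 m

2.6442


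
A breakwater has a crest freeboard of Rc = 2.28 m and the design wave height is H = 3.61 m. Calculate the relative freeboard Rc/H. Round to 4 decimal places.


Relative freeboard = Rc / H
= 2.28 / 3.61
= 0.6316

0.6316


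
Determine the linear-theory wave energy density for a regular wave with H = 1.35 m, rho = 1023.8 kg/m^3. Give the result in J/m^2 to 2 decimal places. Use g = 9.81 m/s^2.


E = (1/8) * rho * g * H^2
E = (1/8) * 1023.8 * 9.81 * 1.35^2
E = 0.125 * 1023.8 * 9.81 * 1.8225
E = 2288.03 J/m^2

2288.03


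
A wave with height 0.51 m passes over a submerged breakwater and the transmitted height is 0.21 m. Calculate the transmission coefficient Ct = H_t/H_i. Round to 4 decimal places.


Ct = H_t / H_i
Ct = 0.21 / 0.51
Ct = 0.4118

0.4118


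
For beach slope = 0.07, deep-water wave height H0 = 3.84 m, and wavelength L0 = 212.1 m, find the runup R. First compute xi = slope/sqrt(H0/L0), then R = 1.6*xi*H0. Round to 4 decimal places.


xi = slope / sqrt(H0/L0)
H0/L0 = 3.84/212.1 = 0.018105
sqrt(0.018105) = 0.134554
xi = 0.07 / 0.134554 = 0.520239
R = 1.6 * xi * H0 = 1.6 * 0.520239 * 3.84
R = 3.1963 m

3.1963


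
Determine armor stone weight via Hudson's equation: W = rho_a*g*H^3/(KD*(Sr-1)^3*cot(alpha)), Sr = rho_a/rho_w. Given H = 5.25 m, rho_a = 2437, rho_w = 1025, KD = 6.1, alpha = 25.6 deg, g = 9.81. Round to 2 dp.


Sr = rho_a / rho_w = 2437 / 1025 = 2.377561
(Sr - 1) = 1.377561
(Sr - 1)^3 = 2.614162
cot(25.6) = 1 / tan(25.6) = 1 / 0.479120 = 2.087161
Numerator = 2437 * 9.81 * 5.25^3 = 3459413.2683
Denominator = 6.1 * 2.614162 * 2.087161 = 33.282679
W = 3459413.2683 / 33.282679
W = 103940.35 N

103940.35


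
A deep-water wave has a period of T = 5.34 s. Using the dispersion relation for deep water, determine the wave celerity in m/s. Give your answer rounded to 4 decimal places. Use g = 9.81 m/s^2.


We use the deep-water celerity formula:
C = g * T / (2 * pi)
C = 9.81 * 5.34 / (2 * 3.14159...)
C = 52.385400 / 6.283185
C = 8.3374 m/s

8.3374


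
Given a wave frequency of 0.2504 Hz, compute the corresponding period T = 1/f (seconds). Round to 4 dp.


T = 1 / f
T = 1 / 0.2504
T = 3.9936 s

3.9936


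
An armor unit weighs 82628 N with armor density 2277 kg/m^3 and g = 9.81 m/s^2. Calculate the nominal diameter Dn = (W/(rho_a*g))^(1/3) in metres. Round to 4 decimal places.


V = W / (rho_a * g)
V = 82628 / (2277 * 9.81)
V = 82628 / 22337.37
V = 3.699093 m^3
Dn = V^(1/3) = 3.699093^(1/3)
Dn = 1.5466 m

1.5466


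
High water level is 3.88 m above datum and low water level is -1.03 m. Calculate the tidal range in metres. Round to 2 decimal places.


Tidal range = High water - Low water
Tidal range = 3.88 - (-1.03)
Tidal range = 4.91 m

4.91


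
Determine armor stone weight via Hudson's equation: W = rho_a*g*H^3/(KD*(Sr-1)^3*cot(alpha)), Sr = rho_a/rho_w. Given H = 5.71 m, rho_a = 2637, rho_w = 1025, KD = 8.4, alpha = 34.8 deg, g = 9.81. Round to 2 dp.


Sr = rho_a / rho_w = 2637 / 1025 = 2.572683
(Sr - 1) = 1.572683
(Sr - 1)^3 = 3.889766
cot(34.8) = 1 / tan(34.8) = 1 / 0.695018 = 1.438811
Numerator = 2637 * 9.81 * 5.71^3 = 4816010.9081
Denominator = 8.4 * 3.889766 * 1.438811 = 47.011779
W = 4816010.9081 / 47.011779
W = 102442.64 N

102442.64


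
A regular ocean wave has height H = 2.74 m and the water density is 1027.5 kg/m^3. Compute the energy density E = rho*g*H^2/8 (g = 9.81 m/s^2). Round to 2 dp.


E = (1/8) * rho * g * H^2
E = (1/8) * 1027.5 * 9.81 * 2.74^2
E = 0.125 * 1027.5 * 9.81 * 7.5076
E = 9459.36 J/m^2

9459.36


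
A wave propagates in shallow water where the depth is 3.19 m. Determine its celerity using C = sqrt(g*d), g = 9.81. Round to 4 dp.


Using the shallow-water approximation:
C = sqrt(g * d) = sqrt(9.81 * 3.19)
C = sqrt(31.2939)
C = 5.5941 m/s

5.5941


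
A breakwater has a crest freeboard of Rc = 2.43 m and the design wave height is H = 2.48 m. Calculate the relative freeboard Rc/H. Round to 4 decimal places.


Relative freeboard = Rc / H
= 2.43 / 2.48
= 0.9798

0.9798


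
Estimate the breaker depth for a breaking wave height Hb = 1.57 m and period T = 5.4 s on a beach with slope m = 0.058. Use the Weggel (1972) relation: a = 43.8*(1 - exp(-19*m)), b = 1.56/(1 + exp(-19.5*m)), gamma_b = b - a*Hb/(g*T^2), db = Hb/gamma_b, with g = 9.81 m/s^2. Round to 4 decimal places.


a = 43.8 * (1 - exp(-19 * m))
exp(-19 * 0.058) = exp(-1.1020) = 0.332206
a = 43.8 * (1 - 0.332206) = 29.249377
b = 1.56 / (1 + exp(-19.5 * m))
exp(-19.5 * 0.058) = exp(-1.1310) = 0.322710
b = 1.56 / (1 + 0.322710) = 1.179397
Hb / (g * T^2) = 1.57 / (9.81 * 5.4^2) = 1.57 / 286.0596 = 0.00548837
gamma_b = b - a * Hb/(g*T^2) = 1.179397 - 29.249377 * 0.00548837 = 1.018865
db = Hb / gamma_b = 1.57 / 1.018865
db = 1.5409 m

1.5409


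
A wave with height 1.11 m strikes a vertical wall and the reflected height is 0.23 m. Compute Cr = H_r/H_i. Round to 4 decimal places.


Cr = H_r / H_i
Cr = 0.23 / 1.11
Cr = 0.2072

0.2072


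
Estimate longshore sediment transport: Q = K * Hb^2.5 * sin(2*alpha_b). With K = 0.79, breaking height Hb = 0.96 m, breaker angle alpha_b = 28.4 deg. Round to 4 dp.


Q = K * Hb^2.5 * sin(2 * alpha_b)
Hb^2.5 = 0.96^2.5 = 0.902980
sin(2 * 28.4) = sin(56.8) = 0.836764
Q = 0.79 * 0.902980 * 0.836764
Q = 0.5969 m^3/s

0.5969


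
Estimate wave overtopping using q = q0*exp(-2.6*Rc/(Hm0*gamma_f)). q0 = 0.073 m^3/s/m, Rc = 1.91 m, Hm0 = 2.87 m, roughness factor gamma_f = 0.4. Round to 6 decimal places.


q = q0 * exp(-2.6 * Rc / (Hm0 * gamma_f))
Exponent = -2.6 * 1.91 / (2.87 * 0.4)
= -2.6 * 1.91 / 1.1480
= -4.325784
exp(-4.325784) = 0.013223
q = 0.073 * 0.013223
q = 0.000965 m^3/s/m

0.000965


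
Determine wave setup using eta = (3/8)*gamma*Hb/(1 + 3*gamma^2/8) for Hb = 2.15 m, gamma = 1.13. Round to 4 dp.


eta = (3/8) * gamma * Hb / (1 + 3*gamma^2/8)
Numerator = (3/8) * 1.13 * 2.15 = 0.911062
Denominator = 1 + 3*1.13^2/8 = 1 + 0.478838 = 1.478838
eta = 0.911062 / 1.478838
eta = 0.6161 m

0.6161


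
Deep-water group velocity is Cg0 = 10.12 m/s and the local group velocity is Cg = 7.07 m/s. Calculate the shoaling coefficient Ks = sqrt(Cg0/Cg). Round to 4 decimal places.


Ks = sqrt(Cg0 / Cg)
Ks = sqrt(10.12 / 7.07)
Ks = sqrt(1.4314)
Ks = 1.1964

1.1964


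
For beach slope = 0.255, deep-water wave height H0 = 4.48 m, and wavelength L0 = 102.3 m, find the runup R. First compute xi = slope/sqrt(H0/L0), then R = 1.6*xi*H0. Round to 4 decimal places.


xi = slope / sqrt(H0/L0)
H0/L0 = 4.48/102.3 = 0.043793
sqrt(0.043793) = 0.209267
xi = 0.255 / 0.209267 = 1.218538
R = 1.6 * xi * H0 = 1.6 * 1.218538 * 4.48
R = 8.7345 m

8.7345


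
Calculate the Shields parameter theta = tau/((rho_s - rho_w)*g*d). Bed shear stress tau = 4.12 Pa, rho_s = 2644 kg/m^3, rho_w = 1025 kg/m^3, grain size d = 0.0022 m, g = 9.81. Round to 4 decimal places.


theta = tau / ((rho_s - rho_w) * g * d)
rho_s - rho_w = 2644 - 1025 = 1619
Denominator = 1619 * 9.81 * 0.0022 = 34.941258
theta = 4.12 / 34.941258
theta = 0.1179

0.1179


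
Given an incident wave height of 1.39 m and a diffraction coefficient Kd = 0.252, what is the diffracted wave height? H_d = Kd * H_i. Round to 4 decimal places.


H_d = Kd * H_i
H_d = 0.252 * 1.39
H_d = 0.3503 m

0.3503


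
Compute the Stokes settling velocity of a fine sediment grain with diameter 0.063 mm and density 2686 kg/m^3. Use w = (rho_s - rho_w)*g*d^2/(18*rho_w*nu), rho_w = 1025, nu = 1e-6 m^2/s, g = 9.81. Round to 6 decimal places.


w = (rho_s - rho_w) * g * d^2 / (18 * rho_w * nu)
d = 0.063 mm = 0.000063 m
rho_s - rho_w = 2686 - 1025 = 1661
Numerator = 1661 * 9.81 * (0.000063)^2 = 0.000064672513
Denominator = 18 * 1025 * 1e-6 = 0.018450
w = 0.003505 m/s

0.003505


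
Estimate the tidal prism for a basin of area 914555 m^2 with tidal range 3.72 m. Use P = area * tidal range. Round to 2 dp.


Tidal prism = Area * Tidal range
P = 914555 * 3.72
P = 3402144.60 m^3

3402144.60


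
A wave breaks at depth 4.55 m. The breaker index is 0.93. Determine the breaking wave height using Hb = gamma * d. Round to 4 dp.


Hb = gamma * d
Hb = 0.93 * 4.55
Hb = 4.2315 m

4.2315


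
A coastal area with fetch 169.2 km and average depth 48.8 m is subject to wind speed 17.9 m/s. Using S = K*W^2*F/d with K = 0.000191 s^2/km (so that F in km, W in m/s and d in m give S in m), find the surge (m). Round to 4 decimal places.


S = K * W^2 * F / d
W^2 = 17.9^2 = 320.41
S = 0.000191 * 320.41 * 169.2 / 48.8
Numerator = 0.000191 * 320.41 * 169.2 = 10.354754
S = 10.354754 / 48.8 = 0.2122 m

0.2122


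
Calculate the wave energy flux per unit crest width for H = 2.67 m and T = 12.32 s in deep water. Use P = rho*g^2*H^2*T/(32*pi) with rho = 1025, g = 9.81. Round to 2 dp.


P = rho * g^2 * H^2 * T / (32 * pi)
P = 1025 * 9.81^2 * 2.67^2 * 12.32 / (32 * pi)
P = 1025 * 96.2361 * 7.1289 * 12.32 / 100.53096
P = 86177.77 W/m

86177.77


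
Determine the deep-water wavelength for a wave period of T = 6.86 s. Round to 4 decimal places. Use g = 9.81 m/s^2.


L0 = g * T^2 / (2 * pi)
L0 = 9.81 * 6.86^2 / (2 * pi)
L0 = 9.81 * 47.0596 / 6.28319
L0 = 461.6547 / 6.28319
L0 = 73.4746 m

73.4746


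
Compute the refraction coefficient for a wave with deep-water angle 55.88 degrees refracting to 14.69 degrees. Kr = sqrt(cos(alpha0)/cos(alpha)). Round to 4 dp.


Kr = sqrt(cos(alpha0) / cos(alpha))
cos(55.88) = 0.560928
cos(14.69) = 0.967312
Kr = sqrt(0.560928 / 0.967312)
Kr = sqrt(0.579883)
Kr = 0.7615

0.7615


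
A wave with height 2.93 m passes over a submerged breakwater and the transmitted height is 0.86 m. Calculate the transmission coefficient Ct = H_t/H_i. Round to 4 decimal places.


Ct = H_t / H_i
Ct = 0.86 / 2.93
Ct = 0.2935

0.2935


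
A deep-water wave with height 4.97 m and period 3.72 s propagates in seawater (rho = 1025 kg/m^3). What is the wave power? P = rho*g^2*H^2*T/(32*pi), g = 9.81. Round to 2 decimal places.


P = rho * g^2 * H^2 * T / (32 * pi)
P = 1025 * 9.81^2 * 4.97^2 * 3.72 / (32 * pi)
P = 1025 * 96.2361 * 24.7009 * 3.72 / 100.53096
P = 90160.80 W/m

90160.80


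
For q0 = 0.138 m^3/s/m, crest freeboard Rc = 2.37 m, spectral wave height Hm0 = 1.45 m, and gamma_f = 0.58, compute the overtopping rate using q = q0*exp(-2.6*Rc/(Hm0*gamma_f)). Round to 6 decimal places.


q = q0 * exp(-2.6 * Rc / (Hm0 * gamma_f))
Exponent = -2.6 * 2.37 / (1.45 * 0.58)
= -2.6 * 2.37 / 0.8410
= -7.326992
exp(-7.326992) = 0.000658
q = 0.138 * 0.000658
q = 0.000091 m^3/s/m

0.000091


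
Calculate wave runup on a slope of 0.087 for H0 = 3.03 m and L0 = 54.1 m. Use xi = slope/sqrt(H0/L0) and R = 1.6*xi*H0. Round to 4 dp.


xi = slope / sqrt(H0/L0)
H0/L0 = 3.03/54.1 = 0.056007
sqrt(0.056007) = 0.236659
xi = 0.087 / 0.236659 = 0.367618
R = 1.6 * xi * H0 = 1.6 * 0.367618 * 3.03
R = 1.7822 m

1.7822


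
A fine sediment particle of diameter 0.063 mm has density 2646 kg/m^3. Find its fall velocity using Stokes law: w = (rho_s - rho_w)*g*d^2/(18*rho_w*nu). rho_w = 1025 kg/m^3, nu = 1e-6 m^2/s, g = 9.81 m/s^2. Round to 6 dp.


w = (rho_s - rho_w) * g * d^2 / (18 * rho_w * nu)
d = 0.063 mm = 0.000063 m
rho_s - rho_w = 2646 - 1025 = 1621
Numerator = 1621 * 9.81 * (0.000063)^2 = 0.000063115078
Denominator = 18 * 1025 * 1e-6 = 0.018450
w = 0.003421 m/s

0.003421


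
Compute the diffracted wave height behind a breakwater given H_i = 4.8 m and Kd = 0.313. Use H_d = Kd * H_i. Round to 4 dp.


H_d = Kd * H_i
H_d = 0.313 * 4.8
H_d = 1.5024 m

1.5024


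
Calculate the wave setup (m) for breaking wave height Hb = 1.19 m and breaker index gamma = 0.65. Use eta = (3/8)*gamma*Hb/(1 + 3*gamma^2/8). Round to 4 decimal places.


eta = (3/8) * gamma * Hb / (1 + 3*gamma^2/8)
Numerator = (3/8) * 0.65 * 1.19 = 0.290063
Denominator = 1 + 3*0.65^2/8 = 1 + 0.158438 = 1.158438
eta = 0.290063 / 1.158438
eta = 0.2504 m

0.2504


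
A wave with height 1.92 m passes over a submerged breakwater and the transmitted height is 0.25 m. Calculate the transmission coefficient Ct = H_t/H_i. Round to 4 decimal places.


Ct = H_t / H_i
Ct = 0.25 / 1.92
Ct = 0.1302

0.1302


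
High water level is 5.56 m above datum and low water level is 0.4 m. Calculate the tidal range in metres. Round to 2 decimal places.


Tidal range = High water - Low water
Tidal range = 5.56 - (0.4)
Tidal range = 5.16 m

5.16


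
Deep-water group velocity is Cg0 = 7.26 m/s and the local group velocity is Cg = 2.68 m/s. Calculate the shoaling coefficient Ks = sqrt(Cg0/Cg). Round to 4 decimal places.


Ks = sqrt(Cg0 / Cg)
Ks = sqrt(7.26 / 2.68)
Ks = sqrt(2.7090)
Ks = 1.6459

1.6459


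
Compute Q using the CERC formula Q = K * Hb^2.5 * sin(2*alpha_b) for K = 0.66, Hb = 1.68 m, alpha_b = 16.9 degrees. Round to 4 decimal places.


Q = K * Hb^2.5 * sin(2 * alpha_b)
Hb^2.5 = 1.68^2.5 = 3.658249
sin(2 * 16.9) = sin(33.8) = 0.556296
Q = 0.66 * 3.658249 * 0.556296
Q = 1.3431 m^3/s

1.3431


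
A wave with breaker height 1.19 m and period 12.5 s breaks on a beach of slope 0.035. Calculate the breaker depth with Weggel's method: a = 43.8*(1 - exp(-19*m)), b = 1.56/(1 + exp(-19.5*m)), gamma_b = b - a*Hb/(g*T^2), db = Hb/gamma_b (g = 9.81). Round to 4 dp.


a = 43.8 * (1 - exp(-19 * m))
exp(-19 * 0.035) = exp(-0.6650) = 0.514274
a = 43.8 * (1 - 0.514274) = 21.274819
b = 1.56 / (1 + exp(-19.5 * m))
exp(-19.5 * 0.035) = exp(-0.6825) = 0.505352
b = 1.56 / (1 + 0.505352) = 1.036302
Hb / (g * T^2) = 1.19 / (9.81 * 12.5^2) = 1.19 / 1532.8125 = 0.00077635
gamma_b = b - a * Hb/(g*T^2) = 1.036302 - 21.274819 * 0.00077635 = 1.019786
db = Hb / gamma_b = 1.19 / 1.019786
db = 1.1669 m

1.1669


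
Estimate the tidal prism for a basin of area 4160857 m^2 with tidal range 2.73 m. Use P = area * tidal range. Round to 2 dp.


Tidal prism = Area * Tidal range
P = 4160857 * 2.73
P = 11359139.61 m^3

11359139.61


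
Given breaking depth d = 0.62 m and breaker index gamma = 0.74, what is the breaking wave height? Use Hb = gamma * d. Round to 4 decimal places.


Hb = gamma * d
Hb = 0.74 * 0.62
Hb = 0.4588 m

0.4588


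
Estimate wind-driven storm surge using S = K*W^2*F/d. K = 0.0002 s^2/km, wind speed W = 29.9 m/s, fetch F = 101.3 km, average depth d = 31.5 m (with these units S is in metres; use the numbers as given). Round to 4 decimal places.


S = K * W^2 * F / d
W^2 = 29.9^2 = 894.01
S = 0.0002 * 894.01 * 101.3 / 31.5
Numerator = 0.0002 * 894.01 * 101.3 = 18.112643
S = 18.112643 / 31.5 = 0.5750 m

0.5750


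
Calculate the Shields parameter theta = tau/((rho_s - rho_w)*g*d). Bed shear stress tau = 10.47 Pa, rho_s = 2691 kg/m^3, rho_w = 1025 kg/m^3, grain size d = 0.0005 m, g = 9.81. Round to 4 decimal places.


theta = tau / ((rho_s - rho_w) * g * d)
rho_s - rho_w = 2691 - 1025 = 1666
Denominator = 1666 * 9.81 * 0.0005 = 8.171730
theta = 10.47 / 8.171730
theta = 1.2812

1.2812


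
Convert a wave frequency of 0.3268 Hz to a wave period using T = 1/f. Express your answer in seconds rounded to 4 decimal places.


T = 1 / f
T = 1 / 0.3268
T = 3.0600 s

3.0600


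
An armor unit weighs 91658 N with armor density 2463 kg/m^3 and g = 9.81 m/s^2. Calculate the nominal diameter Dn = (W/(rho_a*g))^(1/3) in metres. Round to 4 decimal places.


V = W / (rho_a * g)
V = 91658 / (2463 * 9.81)
V = 91658 / 24162.03
V = 3.793473 m^3
Dn = V^(1/3) = 3.793473^(1/3)
Dn = 1.5596 m

1.5596


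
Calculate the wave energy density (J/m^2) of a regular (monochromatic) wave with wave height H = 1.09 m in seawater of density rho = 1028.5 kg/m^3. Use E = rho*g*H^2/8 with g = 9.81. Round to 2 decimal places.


E = (1/8) * rho * g * H^2
E = (1/8) * 1028.5 * 9.81 * 1.09^2
E = 0.125 * 1028.5 * 9.81 * 1.1881
E = 1498.43 J/m^2

1498.43


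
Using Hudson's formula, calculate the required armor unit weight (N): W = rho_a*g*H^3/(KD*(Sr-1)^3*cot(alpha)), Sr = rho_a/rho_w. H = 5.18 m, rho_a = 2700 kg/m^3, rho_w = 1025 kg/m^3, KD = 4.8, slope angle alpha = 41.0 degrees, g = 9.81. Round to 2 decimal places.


Sr = rho_a / rho_w = 2700 / 1025 = 2.634146
(Sr - 1) = 1.634146
(Sr - 1)^3 = 4.363880
cot(41.0) = 1 / tan(41.0) = 1 / 0.869287 = 1.150368
Numerator = 2700 * 9.81 * 5.18^3 = 3681476.6542
Denominator = 4.8 * 4.363880 * 1.150368 = 24.096337
W = 3681476.6542 / 24.096337
W = 152781.59 N

152781.59
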